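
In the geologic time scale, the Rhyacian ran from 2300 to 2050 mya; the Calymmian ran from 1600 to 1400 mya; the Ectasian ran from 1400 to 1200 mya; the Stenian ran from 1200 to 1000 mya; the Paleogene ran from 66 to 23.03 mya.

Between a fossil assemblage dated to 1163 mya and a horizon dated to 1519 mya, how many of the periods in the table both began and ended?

1

The older date is 1519 Ma and the younger is 1163 Ma.
Periods with start < 1519 and end > 1163 Ma: Ectasian (1400–1200).
That is 1 complete period.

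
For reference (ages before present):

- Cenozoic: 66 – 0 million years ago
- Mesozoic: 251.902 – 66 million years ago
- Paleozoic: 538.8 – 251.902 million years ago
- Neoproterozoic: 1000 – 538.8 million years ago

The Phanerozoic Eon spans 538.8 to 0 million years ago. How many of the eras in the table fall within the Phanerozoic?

3

Eras inside 538.8–0 Ma: Paleozoic, Mesozoic, Cenozoic — 3 in total.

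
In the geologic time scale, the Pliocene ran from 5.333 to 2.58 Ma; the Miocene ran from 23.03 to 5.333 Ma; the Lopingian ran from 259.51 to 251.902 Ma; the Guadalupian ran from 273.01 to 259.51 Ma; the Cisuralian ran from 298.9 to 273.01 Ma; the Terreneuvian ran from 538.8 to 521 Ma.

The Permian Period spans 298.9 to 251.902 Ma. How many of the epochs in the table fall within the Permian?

3

Epochs inside 298.9–251.902 Ma: Cisuralian, Guadalupian, Lopingian — 3 in total.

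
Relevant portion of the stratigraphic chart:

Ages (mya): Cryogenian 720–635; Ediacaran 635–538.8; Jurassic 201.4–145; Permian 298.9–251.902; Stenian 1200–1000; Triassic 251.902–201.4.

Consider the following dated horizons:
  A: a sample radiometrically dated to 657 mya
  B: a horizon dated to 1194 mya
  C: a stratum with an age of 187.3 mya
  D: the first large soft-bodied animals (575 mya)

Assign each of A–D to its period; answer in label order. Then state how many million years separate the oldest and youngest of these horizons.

A: 657 Ma lies in 720–635 Ma, so Cryogenian.
B: 1194 Ma lies in 1200–1000 Ma, so Stenian.
C: 187.3 Ma lies in 201.4–145 Ma, so Jurassic.
D: 575 Ma lies in 635–538.8 Ma, so Ediacaran.
Oldest = 1194 Ma, youngest = 187.3 Ma → span 1006.7 Myr.

A — Cryogenian; B — Stenian; C — Jurassic; D — Ediacaran; span 1006.7 million years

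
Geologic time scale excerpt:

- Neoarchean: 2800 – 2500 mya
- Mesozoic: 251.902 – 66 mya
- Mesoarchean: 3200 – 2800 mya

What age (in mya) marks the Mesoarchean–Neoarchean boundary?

The Mesoarchean ends and the Neoarchean begins at 2800 mya.

2800 mya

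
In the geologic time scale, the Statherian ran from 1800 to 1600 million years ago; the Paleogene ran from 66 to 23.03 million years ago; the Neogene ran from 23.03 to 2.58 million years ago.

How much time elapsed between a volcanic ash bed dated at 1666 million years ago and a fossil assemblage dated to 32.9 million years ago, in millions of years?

1633.1 million years

1666 − 32.9 = 1633.1 million years.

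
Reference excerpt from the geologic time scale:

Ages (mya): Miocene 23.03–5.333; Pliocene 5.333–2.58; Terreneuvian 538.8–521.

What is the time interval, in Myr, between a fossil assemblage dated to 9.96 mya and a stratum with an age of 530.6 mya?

520.64 million years

530.6 − 9.96 = 520.64 million years.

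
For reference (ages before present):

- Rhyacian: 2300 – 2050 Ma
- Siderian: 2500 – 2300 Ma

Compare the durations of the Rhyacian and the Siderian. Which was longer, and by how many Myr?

Rhyacian: 2300 − 2050 = 250 Myr.
Siderian: 2500 − 2300 = 200 Myr.
Difference: 250 − 200 = 50 Myr, so the Rhyacian was longer.

Rhyacian, by 50 million years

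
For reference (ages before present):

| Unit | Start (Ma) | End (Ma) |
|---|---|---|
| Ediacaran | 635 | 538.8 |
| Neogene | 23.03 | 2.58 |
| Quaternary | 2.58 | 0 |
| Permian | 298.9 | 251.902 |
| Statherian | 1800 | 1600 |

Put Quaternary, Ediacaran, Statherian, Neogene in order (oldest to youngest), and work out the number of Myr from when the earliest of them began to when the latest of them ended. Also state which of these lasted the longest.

Statherian, Ediacaran, Neogene, Quaternary; total span 1800 Myr; longest is Statherian

From the excerpt: Quaternary 2.58–0; Ediacaran 635–538.8; Statherian 1800–1600; Neogene 23.03–2.58 (Ma).
Larger Ma is earlier, so the oldest is Statherian and the youngest is Quaternary; oldest to youngest: Statherian, Ediacaran, Neogene, Quaternary.
Oldest start 1800 minus youngest end 0 gives 1800 Myr overall.
Individual lengths (start − end): Neogene 20.45; Statherian 200; Ediacaran 96.2; Quaternary 2.58. The largest is Statherian at 200 Myr.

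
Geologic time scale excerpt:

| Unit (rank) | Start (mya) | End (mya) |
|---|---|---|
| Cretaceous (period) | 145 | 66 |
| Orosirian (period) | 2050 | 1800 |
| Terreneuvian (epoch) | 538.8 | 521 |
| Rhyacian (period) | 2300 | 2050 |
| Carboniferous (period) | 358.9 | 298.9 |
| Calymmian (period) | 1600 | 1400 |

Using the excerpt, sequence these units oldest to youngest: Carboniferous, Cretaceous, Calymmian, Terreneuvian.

Calymmian, then Terreneuvian, then Carboniferous, then Cretaceous

The oldest of these is Calymmian (starts 1600 Ma) and the youngest is Cretaceous (ends 66 Ma).
In between, by decreasing start age: Terreneuvian (538.8), Carboniferous (358.9).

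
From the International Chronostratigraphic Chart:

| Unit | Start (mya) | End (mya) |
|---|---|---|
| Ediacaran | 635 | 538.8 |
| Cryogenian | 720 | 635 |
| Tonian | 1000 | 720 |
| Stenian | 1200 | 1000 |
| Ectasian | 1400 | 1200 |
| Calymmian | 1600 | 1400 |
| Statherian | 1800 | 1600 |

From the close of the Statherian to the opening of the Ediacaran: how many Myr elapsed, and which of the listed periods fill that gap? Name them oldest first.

965 million years; Calymmian, Ectasian, Stenian, Tonian, Cryogenian

The Statherian closes at 1600 Ma and the Ediacaran opens at 635 Ma, so the interval is 1600 − 635 = 965 Myr.
A period fits inside if it starts at or after 1600 Ma and ends at or before 635 Ma; oldest first that gives Calymmian, Ectasian, Stenian, Tonian, Cryogenian.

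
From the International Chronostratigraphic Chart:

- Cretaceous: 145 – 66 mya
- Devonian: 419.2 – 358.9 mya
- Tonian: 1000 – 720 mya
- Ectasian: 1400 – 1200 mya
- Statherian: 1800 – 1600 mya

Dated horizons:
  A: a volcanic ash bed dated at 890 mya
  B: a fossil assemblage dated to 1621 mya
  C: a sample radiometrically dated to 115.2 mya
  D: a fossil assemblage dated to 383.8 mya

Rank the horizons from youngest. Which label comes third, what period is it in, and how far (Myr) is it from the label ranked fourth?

Smaller Ma means younger, so youngest first: C 115.2 < D 383.8 < A 890 < B 1621.
Counting 3 along gives A (890 Ma); the excerpt puts that inside the Tonian, 1000–720 Ma.
Next in line is B (1621 Ma), and 1621 − 890 = 731 Myr.

A, in the Tonian; 731 million years to B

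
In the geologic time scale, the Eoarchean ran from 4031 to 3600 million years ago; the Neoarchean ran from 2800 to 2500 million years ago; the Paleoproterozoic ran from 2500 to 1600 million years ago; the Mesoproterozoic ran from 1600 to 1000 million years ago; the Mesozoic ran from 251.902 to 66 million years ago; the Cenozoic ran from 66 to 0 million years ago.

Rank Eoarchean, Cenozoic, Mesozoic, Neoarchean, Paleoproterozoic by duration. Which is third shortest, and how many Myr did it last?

Neoarchean, 300 million years

Durations: Eoarchean 431; Cenozoic 66; Mesozoic 185.902; Neoarchean 300; Paleoproterozoic 900 Myr.
Sorted shortest-first: Cenozoic (66), Mesozoic (185.902), Neoarchean (300), Eoarchean (431), Paleoproterozoic (900).
The third shortest is Neoarchean at 300 Myr.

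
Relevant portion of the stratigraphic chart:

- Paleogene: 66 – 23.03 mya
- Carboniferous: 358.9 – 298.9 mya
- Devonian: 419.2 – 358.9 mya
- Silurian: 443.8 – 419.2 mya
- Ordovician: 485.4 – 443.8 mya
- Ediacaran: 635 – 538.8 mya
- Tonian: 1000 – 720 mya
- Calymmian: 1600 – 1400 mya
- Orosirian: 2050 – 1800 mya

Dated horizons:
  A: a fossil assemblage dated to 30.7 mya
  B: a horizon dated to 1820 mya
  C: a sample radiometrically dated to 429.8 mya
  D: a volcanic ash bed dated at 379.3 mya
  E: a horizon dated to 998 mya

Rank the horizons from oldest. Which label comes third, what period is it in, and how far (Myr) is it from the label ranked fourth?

Larger Ma means older, so oldest first: B 1820 > E 998 > C 429.8 > D 379.3 > A 30.7.
Counting 3 along gives C (429.8 Ma); the excerpt puts that inside the Silurian, 443.8–419.2 Ma.
Next in line is D (379.3 Ma), and 429.8 − 379.3 = 50.5 Myr.

C, in the Silurian; 50.5 million years to D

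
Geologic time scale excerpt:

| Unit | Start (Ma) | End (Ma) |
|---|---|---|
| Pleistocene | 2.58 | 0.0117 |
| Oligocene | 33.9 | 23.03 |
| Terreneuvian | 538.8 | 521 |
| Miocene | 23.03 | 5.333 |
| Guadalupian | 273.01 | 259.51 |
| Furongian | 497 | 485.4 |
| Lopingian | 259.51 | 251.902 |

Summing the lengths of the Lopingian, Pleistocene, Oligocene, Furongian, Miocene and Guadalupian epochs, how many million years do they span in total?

Duration is start − end for each: (259.51 − 251.902) + (2.58 − 0.0117) + (33.9 − 23.03) + (497 − 485.4) + (23.03 − 5.333) + (273.01 − 259.51).
That is 7.608 + 2.5683 + 10.87 + 11.6 + 17.697 + 13.5, which totals 63.8433 million years.

63.8433 million years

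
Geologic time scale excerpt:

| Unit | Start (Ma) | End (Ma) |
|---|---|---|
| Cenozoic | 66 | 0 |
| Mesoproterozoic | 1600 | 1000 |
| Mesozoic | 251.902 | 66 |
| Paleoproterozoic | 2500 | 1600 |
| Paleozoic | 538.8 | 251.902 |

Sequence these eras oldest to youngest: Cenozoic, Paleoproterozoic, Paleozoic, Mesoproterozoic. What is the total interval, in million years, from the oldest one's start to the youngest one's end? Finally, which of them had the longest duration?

Paleoproterozoic, Mesoproterozoic, Paleozoic, Cenozoic; total span 2500 Myr; longest is Paleoproterozoic

From the excerpt: Cenozoic 66–0; Paleoproterozoic 2500–1600; Paleozoic 538.8–251.902; Mesoproterozoic 1600–1000 (Ma).
Larger Ma is earlier, so the oldest is Paleoproterozoic and the youngest is Cenozoic; oldest to youngest: Paleoproterozoic, Mesoproterozoic, Paleozoic, Cenozoic.
Oldest start 2500 minus youngest end 0 gives 2500 Myr overall.
Individual lengths (start − end): Cenozoic 66; Mesoproterozoic 600; Paleoproterozoic 900; Paleozoic 286.898. The largest is Paleoproterozoic at 900 Myr.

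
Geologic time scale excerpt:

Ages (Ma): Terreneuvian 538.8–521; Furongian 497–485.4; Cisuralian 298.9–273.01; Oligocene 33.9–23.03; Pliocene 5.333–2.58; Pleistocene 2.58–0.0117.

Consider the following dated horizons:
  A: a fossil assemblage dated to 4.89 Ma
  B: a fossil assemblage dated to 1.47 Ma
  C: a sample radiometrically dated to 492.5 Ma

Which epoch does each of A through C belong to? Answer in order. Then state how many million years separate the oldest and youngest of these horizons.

A — Pliocene; B — Pleistocene; C — Furongian; span 491.03 million years

A: 4.89 Ma lies in 5.333–2.58 Ma, so Pliocene.
B: 1.47 Ma lies in 2.58–0.0117 Ma, so Pleistocene.
C: 492.5 Ma lies in 497–485.4 Ma, so Furongian.
Oldest = 492.5 Ma, youngest = 1.47 Ma → span 491.03 Myr.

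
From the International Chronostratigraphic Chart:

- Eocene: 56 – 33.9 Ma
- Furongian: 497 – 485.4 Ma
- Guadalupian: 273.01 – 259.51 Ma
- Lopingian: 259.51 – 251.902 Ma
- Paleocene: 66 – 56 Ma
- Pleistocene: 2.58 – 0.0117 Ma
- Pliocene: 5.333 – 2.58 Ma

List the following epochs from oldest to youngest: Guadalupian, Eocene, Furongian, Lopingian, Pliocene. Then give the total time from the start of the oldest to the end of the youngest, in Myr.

Furongian, Guadalupian, Lopingian, Eocene, Pliocene; total span 494.42 Myr

Start ages (Ma): Furongian 497, Guadalupian 273.01, Lopingian 259.51, Eocene 56, Pliocene 5.333.
Ordered oldest to youngest: Furongian, Guadalupian, Lopingian, Eocene, Pliocene.
Span = 497 − 2.58 = 494.42 Myr.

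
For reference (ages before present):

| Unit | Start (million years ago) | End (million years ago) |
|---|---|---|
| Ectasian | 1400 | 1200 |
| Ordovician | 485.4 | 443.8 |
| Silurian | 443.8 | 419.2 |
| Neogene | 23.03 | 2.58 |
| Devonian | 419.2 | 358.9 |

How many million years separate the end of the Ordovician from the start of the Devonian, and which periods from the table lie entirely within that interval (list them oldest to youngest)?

24.6 million years; Silurian

End of Ordovician = 443.8 Ma; start of Devonian = 419.2 Ma.
Gap = 443.8 − 419.2 = 24.6 Myr.
Periods wholly inside 443.8–419.2 Ma: Silurian (443.8–419.2).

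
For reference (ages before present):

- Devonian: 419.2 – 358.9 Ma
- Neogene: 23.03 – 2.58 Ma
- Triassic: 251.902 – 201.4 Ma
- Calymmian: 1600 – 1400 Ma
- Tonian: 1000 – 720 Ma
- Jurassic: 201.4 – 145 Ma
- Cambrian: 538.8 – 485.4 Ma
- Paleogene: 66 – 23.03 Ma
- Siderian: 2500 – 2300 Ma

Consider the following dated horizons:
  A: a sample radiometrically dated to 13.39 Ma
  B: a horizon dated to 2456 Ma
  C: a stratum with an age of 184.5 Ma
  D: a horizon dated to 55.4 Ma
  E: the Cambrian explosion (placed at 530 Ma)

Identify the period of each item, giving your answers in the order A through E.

Match each age against the start–end ranges in the excerpt: A = 13.39 Ma → Neogene (23.03–2.58); B = 2456 Ma → Siderian (2500–2300); C = 184.5 Ma → Jurassic (201.4–145); D = 55.4 Ma → Paleogene (66–23.03); E = 530 Ma → Cambrian (538.8–485.4).

A — Neogene; B — Siderian; C — Jurassic; D — Paleogene; E — Cambrian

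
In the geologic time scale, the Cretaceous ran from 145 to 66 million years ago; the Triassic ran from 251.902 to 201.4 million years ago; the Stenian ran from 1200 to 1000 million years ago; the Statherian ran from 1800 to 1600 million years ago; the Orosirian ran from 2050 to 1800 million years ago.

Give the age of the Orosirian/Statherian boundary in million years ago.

1800 million years ago

The Orosirian ends and the Statherian begins at 1800 million years ago.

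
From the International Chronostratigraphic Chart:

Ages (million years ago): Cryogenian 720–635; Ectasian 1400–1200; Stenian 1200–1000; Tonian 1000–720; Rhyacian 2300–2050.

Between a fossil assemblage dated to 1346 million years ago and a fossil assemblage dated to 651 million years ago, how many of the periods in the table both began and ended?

The older date is 1346 Ma and the younger is 651 Ma.
Periods with start < 1346 and end > 651 Ma: Stenian (1200–1000), Tonian (1000–720).
That is 2 complete periods.

2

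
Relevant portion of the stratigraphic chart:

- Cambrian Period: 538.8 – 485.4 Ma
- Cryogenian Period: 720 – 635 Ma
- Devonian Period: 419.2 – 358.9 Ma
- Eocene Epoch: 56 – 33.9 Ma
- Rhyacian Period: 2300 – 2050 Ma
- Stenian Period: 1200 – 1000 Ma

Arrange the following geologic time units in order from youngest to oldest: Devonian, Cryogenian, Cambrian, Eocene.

Eocene, then Devonian, then Cambrian, then Cryogenian

Read off each span (Ma): Devonian 419.2–358.9; Cryogenian 720–635; Cambrian 538.8–485.4; Eocene 56–33.9.
Larger Ma is older, so oldest→youngest is Cryogenian, Cambrian, Devonian, Eocene; reverse it for youngest→oldest.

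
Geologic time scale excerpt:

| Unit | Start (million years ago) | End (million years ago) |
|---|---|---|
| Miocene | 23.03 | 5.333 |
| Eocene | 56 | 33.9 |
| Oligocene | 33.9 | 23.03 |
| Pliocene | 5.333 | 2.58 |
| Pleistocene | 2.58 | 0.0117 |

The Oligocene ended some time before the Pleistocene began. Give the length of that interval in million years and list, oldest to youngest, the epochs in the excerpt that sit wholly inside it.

The Oligocene closes at 23.03 Ma and the Pleistocene opens at 2.58 Ma, so the interval is 23.03 − 2.58 = 20.45 Myr.
An epoch fits inside if it starts at or after 23.03 Ma and ends at or before 2.58 Ma; oldest first that gives Miocene, Pliocene.

20.45 million years; Miocene, Pliocene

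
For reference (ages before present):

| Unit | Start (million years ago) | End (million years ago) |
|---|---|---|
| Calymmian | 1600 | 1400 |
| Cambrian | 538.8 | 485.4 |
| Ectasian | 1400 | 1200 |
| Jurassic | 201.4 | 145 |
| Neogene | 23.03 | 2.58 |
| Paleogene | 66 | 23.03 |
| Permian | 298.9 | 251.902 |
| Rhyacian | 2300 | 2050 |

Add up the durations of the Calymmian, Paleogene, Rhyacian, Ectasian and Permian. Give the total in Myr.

Duration is start − end for each: (1600 − 1400) + (66 − 23.03) + (2300 − 2050) + (1400 − 1200) + (298.9 − 251.902).
That is 200 + 42.97 + 250 + 200 + 46.998, which totals 739.968 million years.

739.968 million years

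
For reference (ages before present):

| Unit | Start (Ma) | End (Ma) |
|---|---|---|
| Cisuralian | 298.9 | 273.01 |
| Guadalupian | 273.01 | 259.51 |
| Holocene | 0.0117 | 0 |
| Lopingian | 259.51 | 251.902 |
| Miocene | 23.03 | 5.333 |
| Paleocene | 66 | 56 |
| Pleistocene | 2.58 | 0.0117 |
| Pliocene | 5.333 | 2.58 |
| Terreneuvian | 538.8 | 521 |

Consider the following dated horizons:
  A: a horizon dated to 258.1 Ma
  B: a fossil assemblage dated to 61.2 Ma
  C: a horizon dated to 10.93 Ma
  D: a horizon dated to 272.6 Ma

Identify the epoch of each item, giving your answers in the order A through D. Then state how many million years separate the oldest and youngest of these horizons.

A: 258.1 Ma lies in 259.51–251.902 Ma, so Lopingian.
B: 61.2 Ma lies in 66–56 Ma, so Paleocene.
C: 10.93 Ma lies in 23.03–5.333 Ma, so Miocene.
D: 272.6 Ma lies in 273.01–259.51 Ma, so Guadalupian.
Oldest = 272.6 Ma, youngest = 10.93 Ma → span 261.67 Myr.

A — Lopingian; B — Paleocene; C — Miocene; D — Guadalupian; span 261.67 million years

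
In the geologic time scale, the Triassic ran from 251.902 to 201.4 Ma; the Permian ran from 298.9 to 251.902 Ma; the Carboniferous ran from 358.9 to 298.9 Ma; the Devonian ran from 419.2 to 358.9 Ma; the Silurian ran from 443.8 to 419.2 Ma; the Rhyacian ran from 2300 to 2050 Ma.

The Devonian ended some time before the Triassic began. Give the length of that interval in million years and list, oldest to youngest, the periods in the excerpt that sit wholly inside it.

106.998 million years; Carboniferous, Permian

End of Devonian = 358.9 Ma; start of Triassic = 251.902 Ma.
Gap = 358.9 − 251.902 = 106.998 Myr.
Periods wholly inside 358.9–251.902 Ma: Carboniferous (358.9–298.9), Permian (298.9–251.902).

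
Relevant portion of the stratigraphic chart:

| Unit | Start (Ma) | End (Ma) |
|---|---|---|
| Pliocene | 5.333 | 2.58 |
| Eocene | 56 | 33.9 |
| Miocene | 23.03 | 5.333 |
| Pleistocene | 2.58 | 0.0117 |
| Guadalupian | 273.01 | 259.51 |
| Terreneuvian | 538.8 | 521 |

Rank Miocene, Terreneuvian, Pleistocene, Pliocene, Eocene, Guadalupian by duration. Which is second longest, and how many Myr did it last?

Start − end for each: Miocene 23.03 − 5.333 = 17.697; Terreneuvian 538.8 − 521 = 17.8; Pleistocene 2.58 − 0.0117 = 2.5683; Pliocene 5.333 − 2.58 = 2.753; Eocene 56 − 33.9 = 22.1; Guadalupian 273.01 − 259.51 = 13.5.
Ranking these from longest: Eocene > Terreneuvian > Miocene > Guadalupian > Pliocene > Pleistocene.
Position 2 in that ranking is Terreneuvian, which lasted 17.8 Myr.

Terreneuvian, 17.8 million years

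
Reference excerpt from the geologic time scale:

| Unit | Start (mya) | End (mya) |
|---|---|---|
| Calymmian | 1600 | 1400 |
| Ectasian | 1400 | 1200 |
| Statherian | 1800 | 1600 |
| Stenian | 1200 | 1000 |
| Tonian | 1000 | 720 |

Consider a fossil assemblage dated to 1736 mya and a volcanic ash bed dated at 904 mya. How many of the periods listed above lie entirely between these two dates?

1736 Ma sits inside the Statherian (1800–1600) and 904 Ma inside the Tonian (1000–720); neither of those is wholly between the two dates.
The listed periods lying completely between them are Calymmian, Ectasian, Stenian — 3 in all.

3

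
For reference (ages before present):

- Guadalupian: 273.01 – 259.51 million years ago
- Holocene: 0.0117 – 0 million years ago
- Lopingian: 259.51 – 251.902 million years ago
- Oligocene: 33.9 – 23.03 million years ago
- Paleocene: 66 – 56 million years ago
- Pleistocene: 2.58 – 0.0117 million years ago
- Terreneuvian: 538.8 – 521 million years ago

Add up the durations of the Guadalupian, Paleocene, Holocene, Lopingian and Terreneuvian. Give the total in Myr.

48.9197 million years

Duration is start − end for each: (273.01 − 259.51) + (66 − 56) + (0.0117 − 0) + (259.51 − 251.902) + (538.8 − 521).
That is 13.5 + 10 + 0.0117 + 7.608 + 17.8, which totals 48.9197 million years.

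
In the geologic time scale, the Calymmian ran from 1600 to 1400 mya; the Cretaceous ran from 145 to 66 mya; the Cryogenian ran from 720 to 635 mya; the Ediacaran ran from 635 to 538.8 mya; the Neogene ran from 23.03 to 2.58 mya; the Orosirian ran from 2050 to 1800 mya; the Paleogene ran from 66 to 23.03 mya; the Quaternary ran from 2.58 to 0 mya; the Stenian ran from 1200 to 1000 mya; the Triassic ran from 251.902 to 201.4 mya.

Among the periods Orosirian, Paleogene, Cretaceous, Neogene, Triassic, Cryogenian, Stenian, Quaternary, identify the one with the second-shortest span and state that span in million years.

Start − end for each: Orosirian 2050 − 1800 = 250; Paleogene 66 − 23.03 = 42.97; Cretaceous 145 − 66 = 79; Neogene 23.03 − 2.58 = 20.45; Triassic 251.902 − 201.4 = 50.502; Cryogenian 720 − 635 = 85; Stenian 1200 − 1000 = 200; Quaternary 2.58 − 0 = 2.58.
Ranking these from shortest: Quaternary < Neogene < Paleogene < Triassic < Cretaceous < Cryogenian < Stenian < Orosirian.
Position 2 in that ranking is Neogene, which lasted 20.45 Myr.

Neogene, 20.45 million years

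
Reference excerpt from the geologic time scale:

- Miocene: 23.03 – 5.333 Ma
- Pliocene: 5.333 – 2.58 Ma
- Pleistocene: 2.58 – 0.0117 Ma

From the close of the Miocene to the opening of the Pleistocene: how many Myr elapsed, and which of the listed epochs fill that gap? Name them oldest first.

The Miocene closes at 5.333 Ma and the Pleistocene opens at 2.58 Ma, so the interval is 5.333 − 2.58 = 2.753 Myr.
An epoch fits inside if it starts at or after 5.333 Ma and ends at or before 2.58 Ma; oldest first that gives Pliocene.

2.753 million years; Pliocene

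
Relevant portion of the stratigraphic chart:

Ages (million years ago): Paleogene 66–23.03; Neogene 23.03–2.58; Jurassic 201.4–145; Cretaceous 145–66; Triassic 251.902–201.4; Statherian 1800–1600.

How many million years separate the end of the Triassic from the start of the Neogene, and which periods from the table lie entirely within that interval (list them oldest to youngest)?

End of Triassic = 201.4 Ma; start of Neogene = 23.03 Ma.
Gap = 201.4 − 23.03 = 178.37 Myr.
Periods wholly inside 201.4–23.03 Ma: Jurassic (201.4–145), Cretaceous (145–66), Paleogene (66–23.03).

178.37 million years; Jurassic, Cretaceous, Paleogene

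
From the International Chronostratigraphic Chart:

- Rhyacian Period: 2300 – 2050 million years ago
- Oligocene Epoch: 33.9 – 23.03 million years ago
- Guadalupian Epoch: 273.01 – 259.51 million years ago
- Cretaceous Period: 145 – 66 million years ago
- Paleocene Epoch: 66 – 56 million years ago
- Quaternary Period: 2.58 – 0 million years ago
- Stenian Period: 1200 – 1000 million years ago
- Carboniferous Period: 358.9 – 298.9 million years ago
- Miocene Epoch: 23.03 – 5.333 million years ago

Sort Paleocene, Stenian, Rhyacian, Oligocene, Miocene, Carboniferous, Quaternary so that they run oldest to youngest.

The oldest of these is Rhyacian (starts 2300 Ma) and the youngest is Quaternary (ends 0 Ma).
In between, by decreasing start age: Stenian (1200), Carboniferous (358.9), Paleocene (66), Oligocene (33.9), Miocene (23.03).

Rhyacian, Stenian, Carboniferous, Paleocene, Oligocene, Miocene, Quaternary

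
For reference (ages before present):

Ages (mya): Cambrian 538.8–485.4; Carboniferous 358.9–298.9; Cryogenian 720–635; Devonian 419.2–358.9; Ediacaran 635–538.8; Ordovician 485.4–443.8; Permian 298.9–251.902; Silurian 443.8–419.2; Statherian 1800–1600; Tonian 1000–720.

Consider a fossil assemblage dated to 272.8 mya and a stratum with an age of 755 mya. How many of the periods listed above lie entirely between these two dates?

755 Ma sits inside the Tonian (1000–720) and 272.8 Ma inside the Permian (298.9–251.902); neither of those is wholly between the two dates.
The listed periods lying completely between them are Cryogenian, Ediacaran, Cambrian, Ordovician, Silurian, Devonian, Carboniferous — 7 in all.

7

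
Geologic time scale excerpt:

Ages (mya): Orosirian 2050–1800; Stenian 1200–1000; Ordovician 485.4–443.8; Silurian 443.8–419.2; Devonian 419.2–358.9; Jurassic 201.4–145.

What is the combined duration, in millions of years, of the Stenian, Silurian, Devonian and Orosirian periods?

Each duration: Stenian = 200; Silurian = 24.6; Devonian = 60.3; Orosirian = 250.
Sum: 200 + 24.6 + 60.3 + 250 = 534.9 Myr.

534.9 million years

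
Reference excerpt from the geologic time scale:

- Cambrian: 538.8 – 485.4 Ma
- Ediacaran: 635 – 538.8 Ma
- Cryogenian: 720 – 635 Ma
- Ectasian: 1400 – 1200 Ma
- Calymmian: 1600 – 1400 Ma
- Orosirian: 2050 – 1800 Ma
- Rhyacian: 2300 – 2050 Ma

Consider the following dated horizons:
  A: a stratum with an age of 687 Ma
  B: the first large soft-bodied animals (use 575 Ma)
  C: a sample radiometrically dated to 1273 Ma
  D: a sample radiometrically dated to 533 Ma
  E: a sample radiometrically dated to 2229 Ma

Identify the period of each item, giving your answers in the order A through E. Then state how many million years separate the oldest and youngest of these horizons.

Match each age against the start–end ranges in the excerpt: A = 687 Ma → Cryogenian (720–635); B = 575 Ma → Ediacaran (635–538.8); C = 1273 Ma → Ectasian (1400–1200); D = 533 Ma → Cambrian (538.8–485.4); E = 2229 Ma → Rhyacian (2300–2050).
The largest age is 2229 Ma and the smallest is 533 Ma; their difference is 1696 Myr.

A — Cryogenian; B — Ediacaran; C — Ectasian; D — Cambrian; E — Rhyacian; span 1696 million years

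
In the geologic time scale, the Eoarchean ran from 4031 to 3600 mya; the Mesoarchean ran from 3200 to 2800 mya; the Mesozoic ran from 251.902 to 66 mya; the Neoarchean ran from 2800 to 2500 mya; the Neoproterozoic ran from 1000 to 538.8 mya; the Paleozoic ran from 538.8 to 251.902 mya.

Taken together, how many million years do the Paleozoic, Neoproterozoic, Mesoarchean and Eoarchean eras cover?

Duration is start − end for each: (538.8 − 251.902) + (1000 − 538.8) + (3200 − 2800) + (4031 − 3600).
That is 286.898 + 461.2 + 400 + 431, which totals 1579.098 million years.

1579.098 million years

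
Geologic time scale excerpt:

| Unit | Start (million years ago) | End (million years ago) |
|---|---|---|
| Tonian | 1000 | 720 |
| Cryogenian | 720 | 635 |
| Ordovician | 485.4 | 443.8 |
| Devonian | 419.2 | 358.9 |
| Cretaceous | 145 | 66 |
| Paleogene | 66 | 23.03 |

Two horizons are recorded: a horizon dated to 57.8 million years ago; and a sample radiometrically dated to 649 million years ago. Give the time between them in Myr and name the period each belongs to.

Elapsed time: 649 − 57.8 = 591.2 Myr.
57.8 Ma lies within 66–23.03 Ma: Paleogene.
649 Ma lies within 720–635 Ma: Cryogenian.

591.2 million years apart; the first in the Paleogene, the second in the Cryogenian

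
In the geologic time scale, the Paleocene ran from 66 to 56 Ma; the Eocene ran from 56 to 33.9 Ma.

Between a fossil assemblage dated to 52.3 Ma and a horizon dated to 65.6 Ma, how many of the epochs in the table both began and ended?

Checking each listed span, none has both start < 65.6 Ma and end > 52.3 Ma — every epoch straddles one of the two dates or lies outside them — so the count is 0.

0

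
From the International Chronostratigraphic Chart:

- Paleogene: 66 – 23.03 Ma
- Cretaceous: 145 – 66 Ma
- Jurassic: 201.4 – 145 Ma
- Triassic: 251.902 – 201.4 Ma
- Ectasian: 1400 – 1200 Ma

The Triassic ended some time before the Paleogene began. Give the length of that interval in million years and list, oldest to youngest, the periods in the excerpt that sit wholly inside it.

135.4 million years; Jurassic, Cretaceous

End of Triassic = 201.4 Ma; start of Paleogene = 66 Ma.
Gap = 201.4 − 66 = 135.4 Myr.
Periods wholly inside 201.4–66 Ma: Jurassic (201.4–145), Cretaceous (145–66).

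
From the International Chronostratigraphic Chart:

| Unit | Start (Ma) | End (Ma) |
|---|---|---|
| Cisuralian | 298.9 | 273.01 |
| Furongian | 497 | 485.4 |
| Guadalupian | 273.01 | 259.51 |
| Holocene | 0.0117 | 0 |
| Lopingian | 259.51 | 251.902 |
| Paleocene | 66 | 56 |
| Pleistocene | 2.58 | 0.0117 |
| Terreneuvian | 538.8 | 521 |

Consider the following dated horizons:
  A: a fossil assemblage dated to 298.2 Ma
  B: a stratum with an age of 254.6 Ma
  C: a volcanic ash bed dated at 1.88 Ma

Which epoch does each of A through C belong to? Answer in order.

A — Cisuralian; B — Lopingian; C — Pleistocene

A: 298.2 Ma lies in 298.9–273.01 Ma, so Cisuralian.
B: 254.6 Ma lies in 259.51–251.902 Ma, so Lopingian.
C: 1.88 Ma lies in 2.58–0.0117 Ma, so Pleistocene.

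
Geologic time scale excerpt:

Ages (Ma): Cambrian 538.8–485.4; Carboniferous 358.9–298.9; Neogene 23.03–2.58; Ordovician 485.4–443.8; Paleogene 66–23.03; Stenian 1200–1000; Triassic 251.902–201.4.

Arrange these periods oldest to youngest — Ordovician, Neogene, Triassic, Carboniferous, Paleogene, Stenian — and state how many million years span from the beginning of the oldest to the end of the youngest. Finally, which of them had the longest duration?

Stenian → Ordovician → Carboniferous → Triassic → Paleogene → Neogene; total span 1197.42 Myr; longest is Stenian

From the excerpt: Ordovician 485.4–443.8; Neogene 23.03–2.58; Triassic 251.902–201.4; Carboniferous 358.9–298.9; Paleogene 66–23.03; Stenian 1200–1000 (Ma).
Larger Ma is earlier, so the oldest is Stenian and the youngest is Neogene; oldest to youngest: Stenian, Ordovician, Carboniferous, Triassic, Paleogene, Neogene.
Oldest start 1200 minus youngest end 2.58 gives 1197.42 Myr overall.
Individual lengths (start − end): Neogene 20.45; Stenian 200; Paleogene 42.97; Ordovician 41.6; Carboniferous 60; Triassic 50.502. The largest is Stenian at 200 Myr.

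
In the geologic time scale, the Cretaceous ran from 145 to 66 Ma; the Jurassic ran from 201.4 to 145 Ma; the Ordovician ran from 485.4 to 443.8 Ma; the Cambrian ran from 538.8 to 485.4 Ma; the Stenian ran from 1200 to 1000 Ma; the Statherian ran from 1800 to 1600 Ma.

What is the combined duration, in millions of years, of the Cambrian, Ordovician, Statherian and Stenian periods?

495 million years

Each duration: Cambrian = 53.4; Ordovician = 41.6; Statherian = 200; Stenian = 200.
Sum: 53.4 + 41.6 + 200 + 200 = 495 Myr.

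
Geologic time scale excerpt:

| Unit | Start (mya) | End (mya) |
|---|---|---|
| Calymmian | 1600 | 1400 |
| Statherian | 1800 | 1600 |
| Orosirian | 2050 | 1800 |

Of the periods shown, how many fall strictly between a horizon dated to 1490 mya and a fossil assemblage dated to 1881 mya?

1

1881 Ma sits inside the Orosirian (2050–1800) and 1490 Ma inside the Calymmian (1600–1400); neither of those is wholly between the two dates.
The listed periods lying completely between them are Statherian — 1 in all.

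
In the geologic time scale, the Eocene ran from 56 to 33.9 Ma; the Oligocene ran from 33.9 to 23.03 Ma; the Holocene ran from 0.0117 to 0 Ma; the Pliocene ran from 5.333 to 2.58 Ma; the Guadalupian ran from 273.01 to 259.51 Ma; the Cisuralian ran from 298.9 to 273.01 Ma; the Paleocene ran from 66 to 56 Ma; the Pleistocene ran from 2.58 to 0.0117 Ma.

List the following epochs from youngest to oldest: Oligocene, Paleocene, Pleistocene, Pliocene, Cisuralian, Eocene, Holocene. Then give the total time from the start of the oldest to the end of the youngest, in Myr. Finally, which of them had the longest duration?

Holocene → Pleistocene → Pliocene → Oligocene → Eocene → Paleocene → Cisuralian; total span 298.9 Myr; longest is Cisuralian

From the excerpt: Oligocene 33.9–23.03; Paleocene 66–56; Pleistocene 2.58–0.0117; Pliocene 5.333–2.58; Cisuralian 298.9–273.01; Eocene 56–33.9; Holocene 0.0117–0 (Ma).
Larger Ma is earlier, so the oldest is Cisuralian and the youngest is Holocene; youngest to oldest: Holocene, Pleistocene, Pliocene, Oligocene, Eocene, Paleocene, Cisuralian.
Oldest start 298.9 minus youngest end 0 gives 298.9 Myr overall.
Individual lengths (start − end): Eocene 22.1; Oligocene 10.87; Pliocene 2.753; Pleistocene 2.5683; Holocene 0.0117; Cisuralian 25.89; Paleocene 10. The largest is Cisuralian at 25.89 Myr.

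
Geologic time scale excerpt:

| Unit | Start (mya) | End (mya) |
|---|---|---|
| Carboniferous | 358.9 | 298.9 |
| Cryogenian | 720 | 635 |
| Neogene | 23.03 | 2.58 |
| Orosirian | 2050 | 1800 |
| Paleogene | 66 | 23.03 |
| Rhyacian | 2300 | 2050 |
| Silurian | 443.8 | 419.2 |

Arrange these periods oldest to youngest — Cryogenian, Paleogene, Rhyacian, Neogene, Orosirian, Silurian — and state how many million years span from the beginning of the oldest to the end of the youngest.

Rhyacian, Orosirian, Cryogenian, Silurian, Paleogene, Neogene; total span 2297.42 Myr

From the excerpt: Cryogenian 720–635; Paleogene 66–23.03; Rhyacian 2300–2050; Neogene 23.03–2.58; Orosirian 2050–1800; Silurian 443.8–419.2 (Ma).
Larger Ma is earlier, so the oldest is Rhyacian and the youngest is Neogene; oldest to youngest: Rhyacian, Orosirian, Cryogenian, Silurian, Paleogene, Neogene.
Oldest start 2300 minus youngest end 2.58 gives 2297.42 Myr overall.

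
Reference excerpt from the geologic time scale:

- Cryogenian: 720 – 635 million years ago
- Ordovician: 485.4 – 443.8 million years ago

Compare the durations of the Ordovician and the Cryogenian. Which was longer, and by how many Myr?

Cryogenian, by 43.4 million years

Ordovician: 485.4 − 443.8 = 41.6 Myr.
Cryogenian: 720 − 635 = 85 Myr.
Difference: 85 − 41.6 = 43.4 Myr, so the Cryogenian was longer.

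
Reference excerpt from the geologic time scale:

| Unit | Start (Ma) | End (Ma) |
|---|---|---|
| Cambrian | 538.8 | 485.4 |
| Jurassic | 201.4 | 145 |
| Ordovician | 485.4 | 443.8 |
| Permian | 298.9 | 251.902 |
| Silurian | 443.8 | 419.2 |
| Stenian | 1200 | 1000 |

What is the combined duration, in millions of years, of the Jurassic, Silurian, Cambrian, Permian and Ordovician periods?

222.998 million years

Each duration: Jurassic = 56.4; Silurian = 24.6; Cambrian = 53.4; Permian = 46.998; Ordovician = 41.6.
Sum: 56.4 + 24.6 + 53.4 + 46.998 + 41.6 = 222.998 Myr.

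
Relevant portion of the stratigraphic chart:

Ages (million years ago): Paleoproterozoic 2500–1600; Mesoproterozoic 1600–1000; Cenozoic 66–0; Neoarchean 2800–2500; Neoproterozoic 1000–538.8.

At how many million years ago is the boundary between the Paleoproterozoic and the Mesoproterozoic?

1600 million years ago

The Paleoproterozoic ends and the Mesoproterozoic begins at 1600 million years ago.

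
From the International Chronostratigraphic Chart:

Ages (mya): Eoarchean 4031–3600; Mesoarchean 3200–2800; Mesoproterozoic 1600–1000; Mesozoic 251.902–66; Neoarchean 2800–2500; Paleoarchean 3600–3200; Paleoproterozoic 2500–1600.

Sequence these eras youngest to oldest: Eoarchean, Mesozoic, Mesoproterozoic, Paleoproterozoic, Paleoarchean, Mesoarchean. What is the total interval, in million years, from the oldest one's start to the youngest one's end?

Mesozoic, Mesoproterozoic, Paleoproterozoic, Mesoarchean, Paleoarchean, Eoarchean; total span 3965 Myr

Start ages (Ma): Eoarchean 4031, Paleoarchean 3600, Mesoarchean 3200, Paleoproterozoic 2500, Mesoproterozoic 1600, Mesozoic 251.902.
Ordered youngest to oldest: Mesozoic, Mesoproterozoic, Paleoproterozoic, Mesoarchean, Paleoarchean, Eoarchean.
Span = 4031 − 66 = 3965 Myr.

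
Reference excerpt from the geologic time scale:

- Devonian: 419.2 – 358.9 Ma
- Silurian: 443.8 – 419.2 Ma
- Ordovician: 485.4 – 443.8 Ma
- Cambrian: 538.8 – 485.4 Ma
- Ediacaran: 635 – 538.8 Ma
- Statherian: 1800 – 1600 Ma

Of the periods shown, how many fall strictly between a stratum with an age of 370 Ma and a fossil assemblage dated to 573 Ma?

573 Ma sits inside the Ediacaran (635–538.8) and 370 Ma inside the Devonian (419.2–358.9); neither of those is wholly between the two dates.
The listed periods lying completely between them are Cambrian, Ordovician, Silurian — 3 in all.

3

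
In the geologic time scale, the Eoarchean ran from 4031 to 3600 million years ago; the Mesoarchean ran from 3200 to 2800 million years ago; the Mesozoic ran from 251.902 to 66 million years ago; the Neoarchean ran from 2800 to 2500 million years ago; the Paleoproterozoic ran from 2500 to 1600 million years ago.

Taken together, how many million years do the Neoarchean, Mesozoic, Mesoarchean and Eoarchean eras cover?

Each duration: Neoarchean = 300; Mesozoic = 185.902; Mesoarchean = 400; Eoarchean = 431.
Sum: 300 + 185.902 + 400 + 431 = 1316.902 Myr.

1316.902 million years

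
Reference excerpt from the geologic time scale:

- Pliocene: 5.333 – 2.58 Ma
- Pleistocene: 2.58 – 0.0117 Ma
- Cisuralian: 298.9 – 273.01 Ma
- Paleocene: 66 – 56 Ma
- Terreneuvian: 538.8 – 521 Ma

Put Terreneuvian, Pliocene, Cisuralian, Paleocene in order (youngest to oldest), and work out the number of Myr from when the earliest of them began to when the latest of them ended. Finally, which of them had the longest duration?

Pliocene, Paleocene, Cisuralian, Terreneuvian; total span 536.22 Myr; longest is Cisuralian

Start ages (Ma): Terreneuvian 538.8, Cisuralian 298.9, Paleocene 66, Pliocene 5.333.
Ordered youngest to oldest: Pliocene, Paleocene, Cisuralian, Terreneuvian.
Span = 538.8 − 2.58 = 536.22 Myr.
Durations: Pliocene 2.753, Terreneuvian 17.8, Cisuralian 25.89, Paleocene 10 → longest is Cisuralian (25.89 Myr).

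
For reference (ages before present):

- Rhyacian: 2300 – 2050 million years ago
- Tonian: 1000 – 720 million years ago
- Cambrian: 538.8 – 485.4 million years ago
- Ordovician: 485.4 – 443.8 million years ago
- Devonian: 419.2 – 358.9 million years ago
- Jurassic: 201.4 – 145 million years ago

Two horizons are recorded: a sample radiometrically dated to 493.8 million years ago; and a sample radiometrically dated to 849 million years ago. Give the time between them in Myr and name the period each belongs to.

355.2 million years apart; the first in the Cambrian, the second in the Tonian

Elapsed time: 849 − 493.8 = 355.2 Myr.
493.8 Ma lies within 538.8–485.4 Ma: Cambrian.
849 Ma lies within 1000–720 Ma: Tonian.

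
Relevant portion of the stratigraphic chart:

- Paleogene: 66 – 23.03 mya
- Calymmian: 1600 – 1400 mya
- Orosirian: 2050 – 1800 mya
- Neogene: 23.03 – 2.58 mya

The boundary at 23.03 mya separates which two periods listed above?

Paleogene and Neogene

The Paleogene ends at 23.03 mya and the Neogene begins at 23.03 mya, so they share that boundary.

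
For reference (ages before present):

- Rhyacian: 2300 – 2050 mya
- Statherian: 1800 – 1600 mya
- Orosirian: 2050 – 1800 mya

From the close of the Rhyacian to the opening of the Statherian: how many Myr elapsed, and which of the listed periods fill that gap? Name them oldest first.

250 million years; Orosirian

End of Rhyacian = 2050 Ma; start of Statherian = 1800 Ma.
Gap = 2050 − 1800 = 250 Myr.
Periods wholly inside 2050–1800 Ma: Orosirian (2050–1800).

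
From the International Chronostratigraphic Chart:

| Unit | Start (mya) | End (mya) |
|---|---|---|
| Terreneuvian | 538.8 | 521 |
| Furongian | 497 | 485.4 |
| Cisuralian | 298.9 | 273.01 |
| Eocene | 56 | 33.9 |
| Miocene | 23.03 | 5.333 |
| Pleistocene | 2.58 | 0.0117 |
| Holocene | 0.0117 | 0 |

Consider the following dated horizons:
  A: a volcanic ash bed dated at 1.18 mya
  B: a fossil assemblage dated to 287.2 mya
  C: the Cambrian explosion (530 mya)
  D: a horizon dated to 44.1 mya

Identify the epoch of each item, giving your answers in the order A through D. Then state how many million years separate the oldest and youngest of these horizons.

A — Pleistocene; B — Cisuralian; C — Terreneuvian; D — Eocene; span 528.82 million years

A: 1.18 Ma lies in 2.58–0.0117 Ma, so Pleistocene.
B: 287.2 Ma lies in 298.9–273.01 Ma, so Cisuralian.
C: 530 Ma lies in 538.8–521 Ma, so Terreneuvian.
D: 44.1 Ma lies in 56–33.9 Ma, so Eocene.
Oldest = 530 Ma, youngest = 1.18 Ma → span 528.82 Myr.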